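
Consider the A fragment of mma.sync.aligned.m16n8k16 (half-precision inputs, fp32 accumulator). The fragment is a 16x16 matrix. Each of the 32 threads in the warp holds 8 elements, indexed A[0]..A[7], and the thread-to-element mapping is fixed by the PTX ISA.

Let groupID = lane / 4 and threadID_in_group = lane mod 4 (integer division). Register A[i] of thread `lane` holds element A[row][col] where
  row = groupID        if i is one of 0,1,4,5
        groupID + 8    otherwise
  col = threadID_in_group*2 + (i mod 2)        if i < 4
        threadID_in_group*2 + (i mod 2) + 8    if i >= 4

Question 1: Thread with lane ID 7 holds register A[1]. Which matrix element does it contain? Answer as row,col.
lane 7→7/4=1, 7 mod 4=3
i=1  r:1+0→1  c:2·3+1+0→7

1,7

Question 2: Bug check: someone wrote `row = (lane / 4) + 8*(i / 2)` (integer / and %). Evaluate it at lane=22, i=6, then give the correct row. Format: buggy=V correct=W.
buggy=29 correct=13

`(lane / 4) + 8*(i / 2)`[22,6]⇒29
lane 22⇒22/4=5, 22 mod 4=2
i=6  r:5+8⇒13  c:2·2+0+8⇒12
row: 29 vs 13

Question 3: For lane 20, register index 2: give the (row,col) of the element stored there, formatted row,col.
lane 20: gid=5 (20/4), tid=0 (20%4)
i=2: r=5+8=13, c=0*2+0+0=0

13,0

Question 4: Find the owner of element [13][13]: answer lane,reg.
r=13⇒gr=5,Rb=1  c=13⇒Cb=1,th=2,odd=1
L=5*4+2=22  i=1*4+1*2+1=7

22,7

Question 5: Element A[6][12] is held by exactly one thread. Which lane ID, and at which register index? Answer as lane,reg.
26,4

r:6=>grp=6,rB=0  c:12=>cB=1,tig=2,lo=0
L=6*4+2=26  i=1*4+0*2+0=4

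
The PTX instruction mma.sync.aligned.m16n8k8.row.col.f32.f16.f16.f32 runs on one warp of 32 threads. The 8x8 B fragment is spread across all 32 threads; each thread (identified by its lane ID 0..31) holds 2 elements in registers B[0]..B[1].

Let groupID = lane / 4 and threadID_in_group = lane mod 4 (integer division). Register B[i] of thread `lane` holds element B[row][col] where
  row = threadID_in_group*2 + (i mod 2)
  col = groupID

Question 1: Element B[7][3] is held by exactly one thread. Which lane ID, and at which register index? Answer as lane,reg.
15,1

c:3=>grp=3  r:7=>tig=3,lo=1
L=3*4+3=15  i=1=1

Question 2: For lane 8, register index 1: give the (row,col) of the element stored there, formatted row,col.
1,2

L=8->g=8>>2=2, t=8&3=0
[1]->row 0·2+1=1  col g=2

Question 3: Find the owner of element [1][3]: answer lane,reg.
12,1

c=3->g=3  r=1->t=0,b0=1
L=3*4+0=12  i=1=1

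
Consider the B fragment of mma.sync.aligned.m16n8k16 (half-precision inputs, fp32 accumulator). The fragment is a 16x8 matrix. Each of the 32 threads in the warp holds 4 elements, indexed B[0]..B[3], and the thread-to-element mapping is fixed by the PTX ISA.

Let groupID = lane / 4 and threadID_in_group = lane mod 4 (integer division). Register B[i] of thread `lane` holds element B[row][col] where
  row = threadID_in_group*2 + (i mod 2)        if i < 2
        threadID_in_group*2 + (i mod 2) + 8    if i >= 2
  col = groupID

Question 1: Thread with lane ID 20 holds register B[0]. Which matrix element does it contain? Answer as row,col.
0,5

lane 20: gid=5 (20/4), tid=0 (20%4)
i=0: r=0*2+0+0=0, c=gid=5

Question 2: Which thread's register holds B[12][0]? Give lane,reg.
c=0→G=0  r=12→rhi=1,T=2,p=0
L=0*4+2=2  i=1*2+0=2

2,2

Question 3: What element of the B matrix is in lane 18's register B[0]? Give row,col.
lane 18: grp=4 (18/4), tig=2 (18%4)
i=0: r=2*2+0+0=4, c=grp=4

4,4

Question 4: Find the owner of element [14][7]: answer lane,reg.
c=7⇒gr=7  r=14⇒Rb=1,th=3,odd=0
L=7*4+3=31  i=1*2+0=2

31,2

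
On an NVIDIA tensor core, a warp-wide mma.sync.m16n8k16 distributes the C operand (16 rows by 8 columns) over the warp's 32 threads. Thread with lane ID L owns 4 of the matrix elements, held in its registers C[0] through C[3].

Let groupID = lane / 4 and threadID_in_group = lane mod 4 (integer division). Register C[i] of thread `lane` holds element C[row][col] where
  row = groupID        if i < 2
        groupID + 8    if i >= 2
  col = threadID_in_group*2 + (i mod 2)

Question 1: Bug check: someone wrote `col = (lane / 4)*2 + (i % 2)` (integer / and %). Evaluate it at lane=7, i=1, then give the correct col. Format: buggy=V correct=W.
buggy=3 correct=7

`(lane / 4)*2 + (i % 2)`[7,1]->3
7: g=1,t=3
[1] (1+0,3*2+1) = (1,7)
col: 3 vs 7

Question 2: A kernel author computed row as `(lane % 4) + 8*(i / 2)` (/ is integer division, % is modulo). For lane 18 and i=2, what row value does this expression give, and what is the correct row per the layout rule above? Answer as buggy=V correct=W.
buggy=10 correct=12

`(lane % 4) + 8*(i / 2)`[18,2]->10
lane 18->18/4=4, 18 mod 4=2
i=2  r:4+8->12  c:2·2+0->4
row: 10 vs 12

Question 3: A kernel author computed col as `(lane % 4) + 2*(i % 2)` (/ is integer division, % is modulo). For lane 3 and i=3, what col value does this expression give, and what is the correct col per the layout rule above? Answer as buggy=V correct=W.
`(lane % 4) + 2*(i % 2)`[3,3]->5
L=3->gid=3>>2=0, tid=3&3=3
[3]->row 0+8=8  col 3·2+1=7
col: 5 vs 7

buggy=5 correct=7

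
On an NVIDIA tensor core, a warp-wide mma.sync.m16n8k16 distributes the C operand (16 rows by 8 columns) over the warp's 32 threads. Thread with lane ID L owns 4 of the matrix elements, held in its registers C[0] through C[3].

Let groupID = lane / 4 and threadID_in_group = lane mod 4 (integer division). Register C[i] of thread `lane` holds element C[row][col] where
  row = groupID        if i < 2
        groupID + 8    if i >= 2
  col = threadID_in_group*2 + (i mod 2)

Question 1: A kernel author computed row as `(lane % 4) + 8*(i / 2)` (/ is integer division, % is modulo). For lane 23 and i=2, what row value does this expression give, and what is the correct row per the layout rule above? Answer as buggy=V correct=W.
buggy=11 correct=13

`(lane % 4) + 8*(i / 2)`[23,2]→11
lane 23: G=5 (23/4), T=3 (23%4)
i=2: r=5+8=13, c=3*2+0=6
row: 11 vs 13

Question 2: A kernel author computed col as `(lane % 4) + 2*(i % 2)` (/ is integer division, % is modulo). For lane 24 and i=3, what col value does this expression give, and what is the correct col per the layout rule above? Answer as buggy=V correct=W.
`(lane % 4) + 2*(i % 2)`[24,3]⇒2
lane 24⇒24/4=6, 24 mod 4=0
i=3  r:6+8⇒14  c:2·0+1⇒1
col: 2 vs 1

buggy=2 correct=1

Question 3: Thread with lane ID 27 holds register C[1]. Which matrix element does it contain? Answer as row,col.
6,7

lane 27⇒27/4=6, 27 mod 4=3
i=1  r:6+0⇒6  c:2·3+1⇒7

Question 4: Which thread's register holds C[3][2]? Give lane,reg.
r=3→G=3,rhi=0  c=2→T=1,p=0
L=3*4+1=13  i=0*2+0=0

13,0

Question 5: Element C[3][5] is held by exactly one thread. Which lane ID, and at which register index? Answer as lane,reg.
r: 3->gid=3,r8=0  c: 5->tid=2,i&1=1
L=3*4+2=14  i=0*2+1=1

14,1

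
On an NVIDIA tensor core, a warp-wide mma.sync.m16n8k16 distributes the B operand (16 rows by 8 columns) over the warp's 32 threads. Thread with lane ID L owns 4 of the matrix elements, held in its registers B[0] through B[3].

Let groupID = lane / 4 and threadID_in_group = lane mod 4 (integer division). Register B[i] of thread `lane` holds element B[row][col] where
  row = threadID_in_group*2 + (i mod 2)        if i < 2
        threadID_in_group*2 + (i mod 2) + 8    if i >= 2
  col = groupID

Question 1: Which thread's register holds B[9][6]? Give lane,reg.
c=6->g=6  r=9->rb=1,t=0,b0=1
L=6*4+0=24  i=1*2+1=3

24,3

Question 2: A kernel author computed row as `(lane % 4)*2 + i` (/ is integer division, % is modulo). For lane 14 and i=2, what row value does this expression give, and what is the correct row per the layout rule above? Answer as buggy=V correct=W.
`(lane % 4)*2 + i`[14,2]=>6
14: grp=3,tig=2
[2] (2*2+0+8,3) = (12,3)
row: 6 vs 12

buggy=6 correct=12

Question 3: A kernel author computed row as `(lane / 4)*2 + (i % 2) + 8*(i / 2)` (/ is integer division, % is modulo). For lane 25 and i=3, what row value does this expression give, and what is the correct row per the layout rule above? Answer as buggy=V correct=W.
buggy=21 correct=11

`(lane / 4)*2 + (i % 2) + 8*(i / 2)`[25,3]->21
25: g=6,t=1
[3] (1*2+1+8,6) = (11,6)
row: 21 vs 11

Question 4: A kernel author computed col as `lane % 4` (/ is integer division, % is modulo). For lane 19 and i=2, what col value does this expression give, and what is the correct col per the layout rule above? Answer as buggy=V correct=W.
buggy=3 correct=4

`lane % 4`[19,2]->3
L=19->g=19>>2=4, t=19&3=3
[2]->row 3·2+0+8=14  col g=4
col: 3 vs 4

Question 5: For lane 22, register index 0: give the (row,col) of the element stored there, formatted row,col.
22: gr=5,th=2
[0] (2*2+0+0,5) = (4,5)

4,5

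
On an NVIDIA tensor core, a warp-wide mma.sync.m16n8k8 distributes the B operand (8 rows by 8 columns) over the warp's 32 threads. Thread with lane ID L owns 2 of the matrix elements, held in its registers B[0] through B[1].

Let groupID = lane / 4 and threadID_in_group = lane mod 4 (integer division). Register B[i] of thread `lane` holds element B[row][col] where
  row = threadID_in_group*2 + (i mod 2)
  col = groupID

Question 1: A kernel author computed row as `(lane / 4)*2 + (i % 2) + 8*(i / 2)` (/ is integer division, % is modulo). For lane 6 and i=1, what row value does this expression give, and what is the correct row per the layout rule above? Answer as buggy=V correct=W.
buggy=3 correct=5

`(lane / 4)*2 + (i % 2) + 8*(i / 2)`[6,1]⇒3
L=6⇒gr=6>>2=1, th=6&3=2
[1]⇒row 2·2+1=5  col gr=1
row: 3 vs 5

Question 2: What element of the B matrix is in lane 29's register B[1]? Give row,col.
lane 29: gr=7 (29/4), th=1 (29%4)
i=1: r=1*2+1=3, c=gr=7

3,7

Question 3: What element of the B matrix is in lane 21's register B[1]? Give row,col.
21: gr=5,th=1
[1] (1*2+1,5) = (3,5)

3,5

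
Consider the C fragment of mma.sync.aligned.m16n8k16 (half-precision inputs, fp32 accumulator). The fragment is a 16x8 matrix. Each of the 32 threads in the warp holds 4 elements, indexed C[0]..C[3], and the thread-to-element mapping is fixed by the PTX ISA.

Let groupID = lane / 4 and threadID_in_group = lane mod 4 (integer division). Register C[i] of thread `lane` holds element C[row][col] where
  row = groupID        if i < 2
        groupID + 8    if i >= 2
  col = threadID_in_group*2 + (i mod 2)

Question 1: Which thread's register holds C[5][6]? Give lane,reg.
r:5=>grp=5,rB=0  c:6=>tig=3,lo=0
L=5*4+3=23  i=0*2+0=0

23,0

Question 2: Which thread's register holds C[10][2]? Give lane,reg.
9,2

r=10⇒gr=2,Rb=1  c=2⇒th=1,odd=0
L=2*4+1=9  i=1*2+0=2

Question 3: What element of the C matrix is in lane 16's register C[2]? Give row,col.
12,0

L=16->gid=16>>2=4, tid=16&3=0
[2]->row 4+8=12  col 0·2+0=0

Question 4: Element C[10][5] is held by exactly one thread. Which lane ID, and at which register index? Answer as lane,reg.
10,3

r=10⇒gr=2,Rb=1  c=5⇒th=2,odd=1
L=2*4+2=10  i=1*2+1=3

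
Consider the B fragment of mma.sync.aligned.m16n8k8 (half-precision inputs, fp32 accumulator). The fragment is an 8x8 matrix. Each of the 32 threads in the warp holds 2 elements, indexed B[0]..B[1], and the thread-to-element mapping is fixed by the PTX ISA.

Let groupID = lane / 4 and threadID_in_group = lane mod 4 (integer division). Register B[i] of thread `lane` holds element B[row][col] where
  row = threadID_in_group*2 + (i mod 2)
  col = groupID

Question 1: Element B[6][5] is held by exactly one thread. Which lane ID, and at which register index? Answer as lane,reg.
c: 5->gid=5  r: 6->tid=3,i&1=0
L=5*4+3=23  i=0=0

23,0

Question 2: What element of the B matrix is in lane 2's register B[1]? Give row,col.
lane 2→2/4=0, 2 mod 4=2
i=1  r:2·2+1→5  c:0

5,0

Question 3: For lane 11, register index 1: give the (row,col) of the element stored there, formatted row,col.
7,2

L=11=>grp=11>>2=2, tig=11&3=3
[1]=>row 3·2+1=7  col grp=2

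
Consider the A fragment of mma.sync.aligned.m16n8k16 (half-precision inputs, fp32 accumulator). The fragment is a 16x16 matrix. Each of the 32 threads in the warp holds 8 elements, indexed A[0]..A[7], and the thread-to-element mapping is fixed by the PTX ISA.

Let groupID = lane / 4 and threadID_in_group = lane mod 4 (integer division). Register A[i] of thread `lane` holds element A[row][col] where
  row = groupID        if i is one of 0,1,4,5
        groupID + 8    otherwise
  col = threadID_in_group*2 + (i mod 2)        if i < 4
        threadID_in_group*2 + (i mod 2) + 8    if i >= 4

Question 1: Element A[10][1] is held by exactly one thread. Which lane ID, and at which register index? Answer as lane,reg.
r: 10->gid=2,r8=1  c: 1->c8=0,tid=0,i&1=1
L=2*4+0=8  i=0*4+1*2+1=3

8,3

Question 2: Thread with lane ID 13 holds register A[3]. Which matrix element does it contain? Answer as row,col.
lane 13→13/4=3, 13 mod 4=1
i=3  r:3+8→11  c:2·1+1+0→3

11,3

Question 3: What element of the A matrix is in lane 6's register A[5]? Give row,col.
1,13

lane 6: gid=1 (6/4), tid=2 (6%4)
i=5: r=1+0=1, c=2*2+1+8=13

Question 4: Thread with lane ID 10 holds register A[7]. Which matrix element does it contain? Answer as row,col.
10,13

lane 10=>10/4=2, 10 mod 4=2
i=7  r:2+8=>10  c:2·2+1+8=>13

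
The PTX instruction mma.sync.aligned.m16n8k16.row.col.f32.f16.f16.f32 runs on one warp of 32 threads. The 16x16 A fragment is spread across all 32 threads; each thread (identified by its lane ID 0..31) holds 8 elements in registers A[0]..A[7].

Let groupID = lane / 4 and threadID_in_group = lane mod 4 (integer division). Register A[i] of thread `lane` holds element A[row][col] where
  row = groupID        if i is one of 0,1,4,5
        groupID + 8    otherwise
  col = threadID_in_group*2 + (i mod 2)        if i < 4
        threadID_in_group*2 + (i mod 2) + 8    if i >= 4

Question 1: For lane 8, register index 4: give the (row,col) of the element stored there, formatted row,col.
8: G=2,T=0
[4] (2+0,0*2+0+8) = (2,8)

2,8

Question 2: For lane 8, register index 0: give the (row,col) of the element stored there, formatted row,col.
8: gid=2,tid=0
[0] (2+0,0*2+0+0) = (2,0)

2,0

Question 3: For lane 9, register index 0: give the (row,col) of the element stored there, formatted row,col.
lane 9: g=2 (9/4), t=1 (9%4)
i=0: r=2+0=2, c=1*2+0+0=2

2,2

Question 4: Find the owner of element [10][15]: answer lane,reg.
11,7

r=10→G=2,rhi=1  c=15→chi=1,T=3,p=1
L=2*4+3=11  i=1*4+1*2+1=7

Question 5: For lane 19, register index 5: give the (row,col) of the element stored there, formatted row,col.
lane 19: grp=4 (19/4), tig=3 (19%4)
i=5: r=4+0=4, c=3*2+1+8=15

4,15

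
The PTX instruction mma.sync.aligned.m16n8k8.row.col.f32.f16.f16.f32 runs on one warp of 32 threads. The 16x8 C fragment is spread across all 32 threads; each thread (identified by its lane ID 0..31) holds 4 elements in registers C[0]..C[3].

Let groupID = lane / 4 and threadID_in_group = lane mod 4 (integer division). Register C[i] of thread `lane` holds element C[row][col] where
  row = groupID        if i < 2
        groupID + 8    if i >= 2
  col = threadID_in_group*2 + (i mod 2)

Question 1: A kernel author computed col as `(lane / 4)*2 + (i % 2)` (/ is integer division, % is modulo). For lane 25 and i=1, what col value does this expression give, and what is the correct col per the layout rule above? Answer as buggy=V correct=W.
`(lane / 4)*2 + (i % 2)`[25,1]→13
25: G=6,T=1
[1] (6+0,1*2+1) = (6,3)
col: 13 vs 3

buggy=13 correct=3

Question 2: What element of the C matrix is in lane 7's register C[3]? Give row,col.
lane 7: G=1 (7/4), T=3 (7%4)
i=3: r=1+8=9, c=3*2+1=7

9,7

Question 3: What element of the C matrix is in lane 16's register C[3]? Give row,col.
12,1

lane 16: gid=4 (16/4), tid=0 (16%4)
i=3: r=4+8=12, c=0*2+1=1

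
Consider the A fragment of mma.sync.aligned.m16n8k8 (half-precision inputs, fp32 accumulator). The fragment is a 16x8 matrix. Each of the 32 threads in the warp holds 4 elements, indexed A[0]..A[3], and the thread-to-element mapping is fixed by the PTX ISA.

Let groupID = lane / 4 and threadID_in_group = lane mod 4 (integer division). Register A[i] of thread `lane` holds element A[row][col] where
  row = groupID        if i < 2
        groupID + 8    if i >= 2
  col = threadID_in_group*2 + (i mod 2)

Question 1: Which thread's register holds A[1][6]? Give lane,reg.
7,0

r=1⇒gr=1,Rb=0  c=6⇒th=3,odd=0
L=1*4+3=7  i=0*2+0=0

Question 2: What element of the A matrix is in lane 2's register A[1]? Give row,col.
0,5

2: G=0,T=2
[1] (0+0,2*2+1) = (0,5)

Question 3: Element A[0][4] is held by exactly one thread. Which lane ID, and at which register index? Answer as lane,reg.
2,0

r=0⇒gr=0,Rb=0  c=4⇒th=2,odd=0
L=0*4+2=2  i=0*2+0=0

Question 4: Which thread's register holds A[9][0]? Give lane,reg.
r=9→G=1,rhi=1  c=0→T=0,p=0
L=1*4+0=4  i=1*2+0=2

4,2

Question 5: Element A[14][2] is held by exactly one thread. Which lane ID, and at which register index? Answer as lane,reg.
25,2

r=14→G=6,rhi=1  c=2→T=1,p=0
L=6*4+1=25  i=1*2+0=2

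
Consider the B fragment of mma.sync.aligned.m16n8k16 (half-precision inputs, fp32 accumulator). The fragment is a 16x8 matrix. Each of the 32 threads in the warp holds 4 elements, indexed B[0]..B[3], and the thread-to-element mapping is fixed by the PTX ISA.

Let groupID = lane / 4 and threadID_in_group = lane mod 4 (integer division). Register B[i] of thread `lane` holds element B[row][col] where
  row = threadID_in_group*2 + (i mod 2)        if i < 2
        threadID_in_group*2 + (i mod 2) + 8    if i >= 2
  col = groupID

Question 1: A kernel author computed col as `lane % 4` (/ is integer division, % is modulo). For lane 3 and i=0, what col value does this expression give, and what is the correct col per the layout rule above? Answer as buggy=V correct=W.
`lane % 4`[3,0]=>3
3: grp=0,tig=3
[0] (3*2+0+0,0) = (6,0)
col: 3 vs 0

buggy=3 correct=0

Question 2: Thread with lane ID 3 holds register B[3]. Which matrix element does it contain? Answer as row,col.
15,0

3: g=0,t=3
[3] (3*2+1+8,0) = (15,0)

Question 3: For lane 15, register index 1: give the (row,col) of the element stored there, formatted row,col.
15: g=3,t=3
[1] (3*2+1+0,3) = (7,3)

7,3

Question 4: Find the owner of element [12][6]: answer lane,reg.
c=6→G=6  r=12→rhi=1,T=2,p=0
L=6*4+2=26  i=1*2+0=2

26,2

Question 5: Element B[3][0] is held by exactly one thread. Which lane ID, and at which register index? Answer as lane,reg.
c=0→G=0  r=3→rhi=0,T=1,p=1
L=0*4+1=1  i=0*2+1=1

1,1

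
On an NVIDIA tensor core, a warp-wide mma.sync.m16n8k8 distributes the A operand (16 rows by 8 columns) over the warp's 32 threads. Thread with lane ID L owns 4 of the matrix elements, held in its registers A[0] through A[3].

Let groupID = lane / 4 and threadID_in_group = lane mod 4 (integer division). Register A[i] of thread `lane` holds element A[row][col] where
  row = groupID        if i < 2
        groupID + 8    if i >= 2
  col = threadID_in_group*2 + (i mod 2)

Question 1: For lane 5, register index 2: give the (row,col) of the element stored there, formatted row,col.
9,2

L=5⇒gr=5>>2=1, th=5&3=1
[2]⇒row 1+8=9  col 1·2+0=2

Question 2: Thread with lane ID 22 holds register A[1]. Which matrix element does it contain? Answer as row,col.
5,5

lane 22→22/4=5, 22 mod 4=2
i=1  r:5+0→5  c:2·2+1→5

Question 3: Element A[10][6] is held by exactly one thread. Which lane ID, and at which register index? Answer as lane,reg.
11,2

r=10→G=2,rhi=1  c=6→T=3,p=0
L=2*4+3=11  i=1*2+0=2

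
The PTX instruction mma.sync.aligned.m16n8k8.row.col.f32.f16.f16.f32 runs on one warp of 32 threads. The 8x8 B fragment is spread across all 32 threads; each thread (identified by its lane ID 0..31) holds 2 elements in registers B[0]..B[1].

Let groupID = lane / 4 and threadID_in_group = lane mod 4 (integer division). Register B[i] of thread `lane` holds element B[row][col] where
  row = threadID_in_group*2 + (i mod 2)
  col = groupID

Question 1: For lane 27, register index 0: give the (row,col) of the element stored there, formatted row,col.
lane 27->27/4=6, 27 mod 4=3
i=0  r:2·3+0->6  c:6

6,6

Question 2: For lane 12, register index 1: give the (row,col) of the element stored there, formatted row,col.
lane 12→12/4=3, 12 mod 4=0
i=1  r:2·0+1→1  c:3

1,3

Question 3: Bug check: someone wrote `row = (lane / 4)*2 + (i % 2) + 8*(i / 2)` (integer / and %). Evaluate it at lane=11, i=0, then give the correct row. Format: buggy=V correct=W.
buggy=4 correct=6

`(lane / 4)*2 + (i % 2) + 8*(i / 2)`[11,0]->4
lane 11: gid=2 (11/4), tid=3 (11%4)
i=0: r=3*2+0=6, c=gid=2
row: 4 vs 6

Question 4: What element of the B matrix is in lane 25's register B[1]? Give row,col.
3,6

25: grp=6,tig=1
[1] (1*2+1,6) = (3,6)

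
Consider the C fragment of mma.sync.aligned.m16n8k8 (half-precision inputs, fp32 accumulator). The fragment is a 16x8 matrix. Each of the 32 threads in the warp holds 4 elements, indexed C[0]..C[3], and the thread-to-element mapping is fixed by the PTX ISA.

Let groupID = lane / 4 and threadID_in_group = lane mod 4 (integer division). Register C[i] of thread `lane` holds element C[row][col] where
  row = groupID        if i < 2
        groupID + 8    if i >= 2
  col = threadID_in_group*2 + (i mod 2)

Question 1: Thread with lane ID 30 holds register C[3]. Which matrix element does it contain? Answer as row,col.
15,5

lane 30→30/4=7, 30 mod 4=2
i=3  r:7+8→15  c:2·2+1→5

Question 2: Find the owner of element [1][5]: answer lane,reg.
r=1⇒gr=1,Rb=0  c=5⇒th=2,odd=1
L=1*4+2=6  i=0*2+1=1

6,1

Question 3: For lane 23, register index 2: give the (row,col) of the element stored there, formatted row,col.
L=23->gid=23>>2=5, tid=23&3=3
[2]->row 5+8=13  col 3·2+0=6

13,6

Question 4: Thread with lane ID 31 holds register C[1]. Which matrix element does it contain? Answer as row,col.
lane 31->31/4=7, 31 mod 4=3
i=1  r:7+0->7  c:2·3+1->7

7,7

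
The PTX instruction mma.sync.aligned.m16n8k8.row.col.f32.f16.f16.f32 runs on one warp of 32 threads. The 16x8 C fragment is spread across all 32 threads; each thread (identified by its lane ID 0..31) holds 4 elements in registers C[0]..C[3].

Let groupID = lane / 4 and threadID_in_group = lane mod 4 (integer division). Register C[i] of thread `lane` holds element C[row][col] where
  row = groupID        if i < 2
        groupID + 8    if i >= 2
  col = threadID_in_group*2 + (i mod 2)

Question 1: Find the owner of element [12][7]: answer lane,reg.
19,3

r:12=>grp=4,rB=1  c:7=>tig=3,lo=1
L=4*4+3=19  i=1*2+1=3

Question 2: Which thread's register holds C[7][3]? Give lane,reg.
29,1

r=7->g=7,rb=0  c=3->t=1,b0=1
L=7*4+1=29  i=0*2+1=1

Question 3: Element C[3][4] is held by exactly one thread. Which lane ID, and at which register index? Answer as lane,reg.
r=3⇒gr=3,Rb=0  c=4⇒th=2,odd=0
L=3*4+2=14  i=0*2+0=0

14,0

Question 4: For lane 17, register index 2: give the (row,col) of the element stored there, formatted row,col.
12,2

L=17->g=17>>2=4, t=17&3=1
[2]->row 4+8=12  col 1·2+0=2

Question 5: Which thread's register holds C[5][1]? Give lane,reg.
20,1

r=5⇒gr=5,Rb=0  c=1⇒th=0,odd=1
L=5*4+0=20  i=0*2+1=1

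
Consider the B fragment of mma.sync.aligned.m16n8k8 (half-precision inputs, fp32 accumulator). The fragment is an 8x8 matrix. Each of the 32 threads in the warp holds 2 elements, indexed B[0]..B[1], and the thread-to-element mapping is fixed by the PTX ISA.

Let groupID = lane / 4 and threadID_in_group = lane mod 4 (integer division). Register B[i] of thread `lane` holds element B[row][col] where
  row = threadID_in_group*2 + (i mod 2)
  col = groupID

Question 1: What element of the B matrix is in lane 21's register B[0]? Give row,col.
lane 21: G=5 (21/4), T=1 (21%4)
i=0: r=1*2+0=2, c=G=5

2,5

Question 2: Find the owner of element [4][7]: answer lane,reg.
30,0

c=7->g=7  r=4->t=2,b0=0
L=7*4+2=30  i=0=0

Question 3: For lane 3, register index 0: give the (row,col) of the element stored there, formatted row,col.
6,0

L=3⇒gr=3>>2=0, th=3&3=3
[0]⇒row 3·2+0=6  col gr=0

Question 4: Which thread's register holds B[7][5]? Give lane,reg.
23,1

c:5=>grp=5  r:7=>tig=3,lo=1
L=5*4+3=23  i=1=1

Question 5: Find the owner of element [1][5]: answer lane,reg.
20,1

c=5→G=5  r=1→T=0,p=1
L=5*4+0=20  i=1=1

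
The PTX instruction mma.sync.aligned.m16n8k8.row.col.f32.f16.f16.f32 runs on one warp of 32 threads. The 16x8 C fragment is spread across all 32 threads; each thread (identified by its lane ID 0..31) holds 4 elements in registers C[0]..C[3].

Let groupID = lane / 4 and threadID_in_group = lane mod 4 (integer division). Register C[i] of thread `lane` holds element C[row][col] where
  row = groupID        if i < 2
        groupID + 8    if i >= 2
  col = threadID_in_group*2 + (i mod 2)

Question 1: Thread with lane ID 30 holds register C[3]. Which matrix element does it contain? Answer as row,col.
15,5

30: gid=7,tid=2
[3] (7+8,2*2+1) = (15,5)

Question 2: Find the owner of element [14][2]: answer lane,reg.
25,2

r=14⇒gr=6,Rb=1  c=2⇒th=1,odd=0
L=6*4+1=25  i=1*2+0=2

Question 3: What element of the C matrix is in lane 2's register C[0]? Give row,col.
2: gr=0,th=2
[0] (0+0,2*2+0) = (0,4)

0,4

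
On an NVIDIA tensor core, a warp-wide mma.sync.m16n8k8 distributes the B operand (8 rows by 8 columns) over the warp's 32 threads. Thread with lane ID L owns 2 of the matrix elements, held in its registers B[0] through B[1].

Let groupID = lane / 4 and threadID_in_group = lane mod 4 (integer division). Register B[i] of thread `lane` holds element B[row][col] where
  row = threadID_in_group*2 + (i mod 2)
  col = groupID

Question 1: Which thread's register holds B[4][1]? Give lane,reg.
c:1=>grp=1  r:4=>tig=2,lo=0
L=1*4+2=6  i=0=0

6,0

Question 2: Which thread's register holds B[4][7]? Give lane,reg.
30,0

c=7⇒gr=7  r=4⇒th=2,odd=0
L=7*4+2=30  i=0=0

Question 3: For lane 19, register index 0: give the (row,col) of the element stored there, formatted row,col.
19: gid=4,tid=3
[0] (3*2+0,4) = (6,4)

6,4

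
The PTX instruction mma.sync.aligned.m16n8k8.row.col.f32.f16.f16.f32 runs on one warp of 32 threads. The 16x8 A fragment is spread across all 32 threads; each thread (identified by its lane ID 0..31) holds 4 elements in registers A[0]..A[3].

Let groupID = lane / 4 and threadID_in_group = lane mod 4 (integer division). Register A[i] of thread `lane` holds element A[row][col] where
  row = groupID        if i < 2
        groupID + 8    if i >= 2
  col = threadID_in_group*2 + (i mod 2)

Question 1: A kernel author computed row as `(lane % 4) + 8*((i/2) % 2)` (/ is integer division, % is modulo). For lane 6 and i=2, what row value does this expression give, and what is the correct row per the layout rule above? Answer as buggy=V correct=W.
`(lane % 4) + 8*((i/2) % 2)`[6,2]=>10
L=6=>grp=6>>2=1, tig=6&3=2
[2]=>row 1+8=9  col 2·2+0=4
row: 10 vs 9

buggy=10 correct=9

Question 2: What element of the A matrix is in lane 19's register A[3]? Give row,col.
12,7

lane 19: gid=4 (19/4), tid=3 (19%4)
i=3: r=4+8=12, c=3*2+1=7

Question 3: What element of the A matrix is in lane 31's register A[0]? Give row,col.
7,6

lane 31⇒31/4=7, 31 mod 4=3
i=0  r:7+0⇒7  c:2·3+0⇒6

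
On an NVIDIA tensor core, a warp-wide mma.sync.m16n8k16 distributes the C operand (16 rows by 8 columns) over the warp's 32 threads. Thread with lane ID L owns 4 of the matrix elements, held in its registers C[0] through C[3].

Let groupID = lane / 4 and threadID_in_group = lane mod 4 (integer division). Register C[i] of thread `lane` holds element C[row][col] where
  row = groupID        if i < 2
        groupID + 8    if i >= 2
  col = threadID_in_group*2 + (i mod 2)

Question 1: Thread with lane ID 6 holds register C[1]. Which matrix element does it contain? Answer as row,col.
lane 6: gid=1 (6/4), tid=2 (6%4)
i=1: r=1+0=1, c=2*2+1=5

1,5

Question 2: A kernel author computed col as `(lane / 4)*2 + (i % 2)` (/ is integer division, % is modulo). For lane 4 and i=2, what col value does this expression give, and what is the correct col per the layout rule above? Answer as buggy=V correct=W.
buggy=2 correct=0

`(lane / 4)*2 + (i % 2)`[4,2]→2
L=4→G=4>>2=1, T=4&3=0
[2]→row 1+8=9  col 0·2+0=0
col: 2 vs 0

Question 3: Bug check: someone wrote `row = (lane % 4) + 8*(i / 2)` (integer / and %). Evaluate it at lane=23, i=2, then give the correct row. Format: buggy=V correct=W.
buggy=11 correct=13

`(lane % 4) + 8*(i / 2)`[23,2]->11
23: gid=5,tid=3
[2] (5+8,3*2+0) = (13,6)
row: 11 vs 13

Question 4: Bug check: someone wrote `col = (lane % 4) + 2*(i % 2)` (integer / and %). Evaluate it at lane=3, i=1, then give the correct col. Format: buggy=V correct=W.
buggy=5 correct=7

`(lane % 4) + 2*(i % 2)`[3,1]→5
lane 3→3/4=0, 3 mod 4=3
i=1  r:0+0→0  c:2·3+1→7
col: 5 vs 7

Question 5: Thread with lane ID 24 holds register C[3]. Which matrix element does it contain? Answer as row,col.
lane 24⇒24/4=6, 24 mod 4=0
i=3  r:6+8⇒14  c:2·0+1⇒1

14,1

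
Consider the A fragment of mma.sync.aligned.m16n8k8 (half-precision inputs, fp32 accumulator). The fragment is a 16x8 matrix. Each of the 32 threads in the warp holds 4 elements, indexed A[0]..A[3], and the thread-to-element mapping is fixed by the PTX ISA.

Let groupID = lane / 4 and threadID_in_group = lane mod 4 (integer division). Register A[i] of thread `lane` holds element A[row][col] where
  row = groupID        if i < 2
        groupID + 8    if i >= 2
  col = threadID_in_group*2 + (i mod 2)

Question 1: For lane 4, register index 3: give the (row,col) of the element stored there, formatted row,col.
lane 4⇒4/4=1, 4 mod 4=0
i=3  r:1+8⇒9  c:2·0+1⇒1

9,1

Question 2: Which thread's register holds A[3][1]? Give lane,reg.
r: 3->gid=3,r8=0  c: 1->tid=0,i&1=1
L=3*4+0=12  i=0*2+1=1

12,1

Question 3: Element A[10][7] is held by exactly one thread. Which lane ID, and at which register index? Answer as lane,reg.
r=10->g=2,rb=1  c=7->t=3,b0=1
L=2*4+3=11  i=1*2+1=3

11,3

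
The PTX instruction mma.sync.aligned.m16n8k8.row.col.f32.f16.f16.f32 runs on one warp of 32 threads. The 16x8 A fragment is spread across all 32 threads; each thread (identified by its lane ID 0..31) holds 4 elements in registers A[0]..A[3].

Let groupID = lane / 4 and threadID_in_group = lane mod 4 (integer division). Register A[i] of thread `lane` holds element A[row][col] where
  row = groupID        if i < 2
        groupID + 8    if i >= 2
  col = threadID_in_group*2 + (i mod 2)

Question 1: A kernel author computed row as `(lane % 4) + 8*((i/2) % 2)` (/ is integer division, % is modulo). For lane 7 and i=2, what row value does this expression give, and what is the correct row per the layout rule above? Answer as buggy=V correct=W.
`(lane % 4) + 8*((i/2) % 2)`[7,2]=>11
lane 7=>7/4=1, 7 mod 4=3
i=2  r:1+8=>9  c:2·3+0=>6
row: 11 vs 9

buggy=11 correct=9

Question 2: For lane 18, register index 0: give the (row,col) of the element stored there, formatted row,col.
L=18->g=18>>2=4, t=18&3=2
[0]->row 4+0=4  col 2·2+0=4

4,4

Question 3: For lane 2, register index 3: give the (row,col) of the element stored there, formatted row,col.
L=2→G=2>>2=0, T=2&3=2
[3]→row 0+8=8  col 2·2+1=5

8,5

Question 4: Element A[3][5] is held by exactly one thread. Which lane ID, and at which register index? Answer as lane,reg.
r=3⇒gr=3,Rb=0  c=5⇒th=2,odd=1
L=3*4+2=14  i=0*2+1=1

14,1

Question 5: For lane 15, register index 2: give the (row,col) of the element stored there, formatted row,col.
11,6

lane 15: grp=3 (15/4), tig=3 (15%4)
i=2: r=3+8=11, c=3*2+0=6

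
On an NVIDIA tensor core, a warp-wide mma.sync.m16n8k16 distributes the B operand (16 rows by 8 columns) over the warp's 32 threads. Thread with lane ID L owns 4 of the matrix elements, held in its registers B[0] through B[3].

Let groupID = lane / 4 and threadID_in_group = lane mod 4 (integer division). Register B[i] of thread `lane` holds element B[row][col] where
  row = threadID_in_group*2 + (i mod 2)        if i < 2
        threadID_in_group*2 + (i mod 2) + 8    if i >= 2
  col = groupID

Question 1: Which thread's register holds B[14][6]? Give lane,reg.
27,2

c=6→G=6  r=14→rhi=1,T=3,p=0
L=6*4+3=27  i=1*2+0=2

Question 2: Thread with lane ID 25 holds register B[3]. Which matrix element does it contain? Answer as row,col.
11,6

25: gid=6,tid=1
[3] (1*2+1+8,6) = (11,6)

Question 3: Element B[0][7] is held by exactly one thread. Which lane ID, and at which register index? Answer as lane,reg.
c: 7->gid=7  r: 0->r8=0,tid=0,i&1=0
L=7*4+0=28  i=0*2+0=0

28,0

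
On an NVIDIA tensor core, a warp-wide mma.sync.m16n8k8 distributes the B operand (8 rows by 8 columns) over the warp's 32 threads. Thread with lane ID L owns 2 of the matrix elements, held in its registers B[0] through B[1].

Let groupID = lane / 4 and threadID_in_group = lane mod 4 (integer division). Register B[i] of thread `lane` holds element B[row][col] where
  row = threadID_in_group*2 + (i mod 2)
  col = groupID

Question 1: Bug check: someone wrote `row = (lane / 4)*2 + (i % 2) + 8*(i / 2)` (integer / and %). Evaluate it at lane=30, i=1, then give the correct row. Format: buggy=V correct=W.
buggy=15 correct=5

`(lane / 4)*2 + (i % 2) + 8*(i / 2)`[30,1]->15
L=30->gid=30>>2=7, tid=30&3=2
[1]->row 2·2+1=5  col gid=7
row: 15 vs 5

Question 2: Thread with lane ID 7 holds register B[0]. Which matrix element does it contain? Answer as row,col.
7: grp=1,tig=3
[0] (3*2+0,1) = (6,1)

6,1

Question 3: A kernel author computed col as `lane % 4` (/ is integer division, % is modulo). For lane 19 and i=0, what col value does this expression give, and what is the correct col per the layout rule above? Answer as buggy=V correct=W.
buggy=3 correct=4

`lane % 4`[19,0]→3
lane 19: G=4 (19/4), T=3 (19%4)
i=0: r=3*2+0=6, c=G=4
col: 3 vs 4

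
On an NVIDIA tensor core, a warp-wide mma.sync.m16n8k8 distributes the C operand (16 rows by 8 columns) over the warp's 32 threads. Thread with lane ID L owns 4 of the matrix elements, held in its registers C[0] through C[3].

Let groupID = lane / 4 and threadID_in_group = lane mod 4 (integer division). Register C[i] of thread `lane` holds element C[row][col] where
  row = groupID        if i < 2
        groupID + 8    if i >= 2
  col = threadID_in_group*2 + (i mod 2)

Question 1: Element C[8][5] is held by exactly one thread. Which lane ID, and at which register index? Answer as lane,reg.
2,3

r: 8->gid=0,r8=1  c: 5->tid=2,i&1=1
L=0*4+2=2  i=1*2+1=3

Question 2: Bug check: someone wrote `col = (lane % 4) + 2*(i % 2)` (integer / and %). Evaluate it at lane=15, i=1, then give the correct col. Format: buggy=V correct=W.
buggy=5 correct=7

`(lane % 4) + 2*(i % 2)`[15,1]->5
lane 15: gid=3 (15/4), tid=3 (15%4)
i=1: r=3+0=3, c=3*2+1=7
col: 5 vs 7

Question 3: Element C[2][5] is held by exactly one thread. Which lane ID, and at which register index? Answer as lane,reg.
r=2→G=2,rhi=0  c=5→T=2,p=1
L=2*4+2=10  i=0*2+1=1

10,1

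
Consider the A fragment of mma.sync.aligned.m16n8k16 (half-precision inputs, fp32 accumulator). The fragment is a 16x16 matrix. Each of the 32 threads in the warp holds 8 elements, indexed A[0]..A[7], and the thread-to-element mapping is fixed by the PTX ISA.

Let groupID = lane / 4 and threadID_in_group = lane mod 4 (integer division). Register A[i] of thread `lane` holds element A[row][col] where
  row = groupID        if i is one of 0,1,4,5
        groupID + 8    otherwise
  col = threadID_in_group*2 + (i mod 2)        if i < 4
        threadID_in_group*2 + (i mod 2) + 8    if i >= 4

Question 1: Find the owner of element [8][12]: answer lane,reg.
r:8=>grp=0,rB=1  c:12=>cB=1,tig=2,lo=0
L=0*4+2=2  i=1*4+1*2+0=6

2,6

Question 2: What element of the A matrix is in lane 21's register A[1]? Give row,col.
5,3

L=21→G=21>>2=5, T=21&3=1
[1]→row 5+0=5  col 1·2+1+0=3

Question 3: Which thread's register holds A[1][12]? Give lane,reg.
6,4

r: 1->gid=1,r8=0  c: 12->c8=1,tid=2,i&1=0
L=1*4+2=6  i=1*4+0*2+0=4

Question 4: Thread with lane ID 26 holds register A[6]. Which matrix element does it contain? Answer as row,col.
14,12

26: g=6,t=2
[6] (6+8,2*2+0+8) = (14,12)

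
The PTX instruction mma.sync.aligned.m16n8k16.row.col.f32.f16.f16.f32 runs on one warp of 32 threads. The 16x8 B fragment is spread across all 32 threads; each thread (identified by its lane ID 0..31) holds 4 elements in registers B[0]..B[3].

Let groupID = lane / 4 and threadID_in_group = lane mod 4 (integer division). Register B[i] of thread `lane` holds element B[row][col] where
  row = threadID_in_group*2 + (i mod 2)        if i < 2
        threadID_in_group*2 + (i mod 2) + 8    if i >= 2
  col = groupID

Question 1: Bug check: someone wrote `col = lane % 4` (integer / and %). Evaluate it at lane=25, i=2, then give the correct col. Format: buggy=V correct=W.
buggy=1 correct=6

`lane % 4`[25,2]→1
L=25→G=25>>2=6, T=25&3=1
[2]→row 1·2+0+8=10  col G=6
col: 1 vs 6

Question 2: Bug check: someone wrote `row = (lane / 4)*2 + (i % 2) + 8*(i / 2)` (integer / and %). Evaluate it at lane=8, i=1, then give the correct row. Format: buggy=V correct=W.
buggy=5 correct=1

`(lane / 4)*2 + (i % 2) + 8*(i / 2)`[8,1]⇒5
lane 8: gr=2 (8/4), th=0 (8%4)
i=1: r=0*2+1+0=1, c=gr=2
row: 5 vs 1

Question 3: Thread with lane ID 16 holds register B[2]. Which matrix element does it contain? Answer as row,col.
8,4

lane 16: gr=4 (16/4), th=0 (16%4)
i=2: r=0*2+0+8=8, c=gr=4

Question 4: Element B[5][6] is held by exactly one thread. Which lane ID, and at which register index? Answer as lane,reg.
26,1

c=6→G=6  r=5→rhi=0,T=2,p=1
L=6*4+2=26  i=0*2+1=1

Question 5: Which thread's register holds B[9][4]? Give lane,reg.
c=4->g=4  r=9->rb=1,t=0,b0=1
L=4*4+0=16  i=1*2+1=3

16,3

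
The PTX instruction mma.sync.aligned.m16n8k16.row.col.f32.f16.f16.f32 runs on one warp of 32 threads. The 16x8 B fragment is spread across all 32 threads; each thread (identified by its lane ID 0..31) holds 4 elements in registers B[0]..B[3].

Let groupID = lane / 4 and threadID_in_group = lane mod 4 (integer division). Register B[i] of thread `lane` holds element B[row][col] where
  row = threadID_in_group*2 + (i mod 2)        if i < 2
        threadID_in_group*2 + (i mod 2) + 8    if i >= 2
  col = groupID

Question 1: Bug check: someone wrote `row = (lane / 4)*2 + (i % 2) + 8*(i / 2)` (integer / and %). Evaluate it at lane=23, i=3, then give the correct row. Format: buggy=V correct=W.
buggy=19 correct=15

`(lane / 4)*2 + (i % 2) + 8*(i / 2)`[23,3]→19
23: G=5,T=3
[3] (3*2+1+8,5) = (15,5)
row: 19 vs 15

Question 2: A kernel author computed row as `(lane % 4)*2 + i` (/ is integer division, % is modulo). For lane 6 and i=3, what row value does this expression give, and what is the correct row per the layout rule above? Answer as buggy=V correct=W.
buggy=7 correct=13

`(lane % 4)*2 + i`[6,3]->7
lane 6->6/4=1, 6 mod 4=2
i=3  r:2·2+1+8->13  c:1
row: 7 vs 13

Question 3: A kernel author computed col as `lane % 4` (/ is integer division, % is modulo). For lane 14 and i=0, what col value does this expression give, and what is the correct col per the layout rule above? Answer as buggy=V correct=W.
buggy=2 correct=3

`lane % 4`[14,0]->2
lane 14: g=3 (14/4), t=2 (14%4)
i=0: r=2*2+0+0=4, c=g=3
col: 2 vs 3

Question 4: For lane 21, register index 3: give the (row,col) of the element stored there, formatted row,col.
lane 21=>21/4=5, 21 mod 4=1
i=3  r:2·1+1+8=>11  c:5

11,5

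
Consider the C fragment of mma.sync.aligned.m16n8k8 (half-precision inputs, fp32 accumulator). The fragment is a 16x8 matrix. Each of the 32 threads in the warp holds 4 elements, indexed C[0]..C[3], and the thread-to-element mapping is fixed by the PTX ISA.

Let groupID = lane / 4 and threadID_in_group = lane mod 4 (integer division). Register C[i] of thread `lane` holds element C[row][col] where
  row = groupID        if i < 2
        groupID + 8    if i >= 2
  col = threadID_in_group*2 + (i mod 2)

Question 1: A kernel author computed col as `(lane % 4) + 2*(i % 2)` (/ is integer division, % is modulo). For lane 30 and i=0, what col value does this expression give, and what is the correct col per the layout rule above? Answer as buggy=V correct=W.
buggy=2 correct=4

`(lane % 4) + 2*(i % 2)`[30,0]→2
30: G=7,T=2
[0] (7+0,2*2+0) = (7,4)
col: 2 vs 4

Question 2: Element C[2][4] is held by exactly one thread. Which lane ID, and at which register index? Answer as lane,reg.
r=2->g=2,rb=0  c=4->t=2,b0=0
L=2*4+2=10  i=0*2+0=0

10,0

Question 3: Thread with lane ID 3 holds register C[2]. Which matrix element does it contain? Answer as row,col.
8,6

lane 3: grp=0 (3/4), tig=3 (3%4)
i=2: r=0+8=8, c=3*2+0=6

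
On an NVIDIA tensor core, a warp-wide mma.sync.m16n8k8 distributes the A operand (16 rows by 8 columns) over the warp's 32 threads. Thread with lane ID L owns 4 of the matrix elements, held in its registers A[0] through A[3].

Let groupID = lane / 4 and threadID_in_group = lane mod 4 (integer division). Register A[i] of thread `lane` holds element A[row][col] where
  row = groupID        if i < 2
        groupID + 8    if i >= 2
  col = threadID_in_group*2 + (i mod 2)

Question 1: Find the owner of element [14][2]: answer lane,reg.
25,2

r:14=>grp=6,rB=1  c:2=>tig=1,lo=0
L=6*4+1=25  i=1*2+0=2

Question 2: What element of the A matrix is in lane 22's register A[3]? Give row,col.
13,5

22: gr=5,th=2
[3] (5+8,2*2+1) = (13,5)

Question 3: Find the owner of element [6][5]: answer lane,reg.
26,1

r=6→G=6,rhi=0  c=5→T=2,p=1
L=6*4+2=26  i=0*2+1=1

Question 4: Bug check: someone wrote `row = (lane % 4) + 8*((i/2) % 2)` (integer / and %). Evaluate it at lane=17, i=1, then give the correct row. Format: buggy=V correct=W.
buggy=1 correct=4

`(lane % 4) + 8*((i/2) % 2)`[17,1]→1
17: G=4,T=1
[1] (4+0,1*2+1) = (4,3)
row: 1 vs 4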